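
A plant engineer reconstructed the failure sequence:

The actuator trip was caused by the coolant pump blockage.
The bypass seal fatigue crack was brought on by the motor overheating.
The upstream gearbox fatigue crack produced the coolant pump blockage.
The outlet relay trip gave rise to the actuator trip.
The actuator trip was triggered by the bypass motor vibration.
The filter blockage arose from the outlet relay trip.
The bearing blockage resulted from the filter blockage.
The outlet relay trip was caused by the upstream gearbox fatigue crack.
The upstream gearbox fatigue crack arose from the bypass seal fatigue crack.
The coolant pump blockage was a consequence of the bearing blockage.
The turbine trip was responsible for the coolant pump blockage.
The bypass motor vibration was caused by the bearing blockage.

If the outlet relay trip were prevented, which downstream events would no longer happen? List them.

Downstream of the outlet relay trip: the filter blockage, the bearing blockage, the bypass motor vibration, the coolant pump blockage, the actuator trip.
Of those, still caused via another path: the coolant pump blockage, the actuator trip.
The remainder have no surviving cause.

the bearing blockage, the bypass motor vibration, the filter blockage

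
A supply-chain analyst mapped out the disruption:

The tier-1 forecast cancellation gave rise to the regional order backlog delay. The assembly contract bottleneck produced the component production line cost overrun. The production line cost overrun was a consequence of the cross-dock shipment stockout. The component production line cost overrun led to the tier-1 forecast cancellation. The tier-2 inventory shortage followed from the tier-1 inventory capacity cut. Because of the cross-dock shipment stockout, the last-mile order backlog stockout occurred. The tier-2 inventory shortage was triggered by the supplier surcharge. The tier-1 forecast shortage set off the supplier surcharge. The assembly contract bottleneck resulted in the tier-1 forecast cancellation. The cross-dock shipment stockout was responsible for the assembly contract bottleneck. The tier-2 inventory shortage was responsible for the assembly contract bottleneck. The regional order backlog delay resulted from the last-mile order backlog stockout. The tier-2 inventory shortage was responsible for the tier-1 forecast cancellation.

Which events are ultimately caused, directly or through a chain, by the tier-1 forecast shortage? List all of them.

the assembly contract bottleneck, the component production line cost overrun, the regional order backlog delay, the supplier surcharge, the tier-1 forecast cancellation, the tier-2 inventory shortage

Direct effects: the supplier surcharge.
2 steps out: the tier-2 inventory shortage.
3 steps out: the assembly contract bottleneck, the tier-1 forecast cancellation.
4 steps out: the component production line cost overrun, the regional order backlog delay.
Not reachable from it: the cross-dock shipment stockout, the last-mile order backlog stockout, the tier-1 inventory capacity cut, the production line cost overrun.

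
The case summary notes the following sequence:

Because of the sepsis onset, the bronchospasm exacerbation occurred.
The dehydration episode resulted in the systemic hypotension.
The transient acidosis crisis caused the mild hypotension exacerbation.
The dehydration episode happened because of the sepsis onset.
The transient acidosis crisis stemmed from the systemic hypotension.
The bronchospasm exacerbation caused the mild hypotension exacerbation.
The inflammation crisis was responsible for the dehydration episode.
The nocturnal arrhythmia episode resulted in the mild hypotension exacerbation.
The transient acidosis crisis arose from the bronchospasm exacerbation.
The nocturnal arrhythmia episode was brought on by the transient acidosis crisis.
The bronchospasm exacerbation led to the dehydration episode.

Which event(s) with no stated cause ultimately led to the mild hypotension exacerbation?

the inflammation crisis, the sepsis onset

Tracing upstream from the mild hypotension exacerbation: the mild hypotension exacerbation ← the bronchospasm exacerbation ← the sepsis onset.
A separate upstream branch: the mild hypotension exacerbation ← the transient acidosis crisis ← the systemic hypotension ← the dehydration episode ← the inflammation crisis.
Each of those chain origins has no stated cause.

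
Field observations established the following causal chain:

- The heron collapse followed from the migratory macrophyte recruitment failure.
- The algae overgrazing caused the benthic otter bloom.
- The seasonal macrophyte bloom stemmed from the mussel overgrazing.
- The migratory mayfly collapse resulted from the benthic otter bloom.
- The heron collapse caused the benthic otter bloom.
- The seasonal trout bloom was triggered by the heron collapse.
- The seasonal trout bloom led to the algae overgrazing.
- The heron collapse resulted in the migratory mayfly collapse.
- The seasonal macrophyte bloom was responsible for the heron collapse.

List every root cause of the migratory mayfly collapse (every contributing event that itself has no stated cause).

the migratory macrophyte recruitment failure, the mussel overgrazing

Tracing upstream from the migratory mayfly collapse: the migratory mayfly collapse ← the heron collapse ← the seasonal macrophyte bloom ← the mussel overgrazing.
A separate upstream branch: the migratory mayfly collapse ← the heron collapse ← the migratory macrophyte recruitment failure.
Each of those chain origins has no stated cause.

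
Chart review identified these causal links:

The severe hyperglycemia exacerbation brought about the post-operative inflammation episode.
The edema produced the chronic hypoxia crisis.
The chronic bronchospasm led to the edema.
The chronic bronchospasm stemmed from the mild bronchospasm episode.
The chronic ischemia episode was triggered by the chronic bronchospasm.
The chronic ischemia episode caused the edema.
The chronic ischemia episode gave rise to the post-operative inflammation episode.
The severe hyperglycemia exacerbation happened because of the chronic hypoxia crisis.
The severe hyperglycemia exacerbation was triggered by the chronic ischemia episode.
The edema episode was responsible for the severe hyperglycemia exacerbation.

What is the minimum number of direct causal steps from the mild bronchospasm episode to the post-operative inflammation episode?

Shortest chain: the mild bronchospasm episode → the chronic bronchospasm → the chronic ischemia episode → the post-operative inflammation episode.

3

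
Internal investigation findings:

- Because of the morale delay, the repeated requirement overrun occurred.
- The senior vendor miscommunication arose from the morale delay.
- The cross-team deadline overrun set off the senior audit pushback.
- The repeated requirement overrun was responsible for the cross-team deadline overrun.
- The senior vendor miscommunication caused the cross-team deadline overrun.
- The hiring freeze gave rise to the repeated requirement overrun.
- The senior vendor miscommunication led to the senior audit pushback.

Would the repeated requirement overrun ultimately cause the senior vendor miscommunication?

The repeated requirement overrun leads to the cross-team deadline overrun, the senior audit pushback; the senior vendor miscommunication is not among them.

No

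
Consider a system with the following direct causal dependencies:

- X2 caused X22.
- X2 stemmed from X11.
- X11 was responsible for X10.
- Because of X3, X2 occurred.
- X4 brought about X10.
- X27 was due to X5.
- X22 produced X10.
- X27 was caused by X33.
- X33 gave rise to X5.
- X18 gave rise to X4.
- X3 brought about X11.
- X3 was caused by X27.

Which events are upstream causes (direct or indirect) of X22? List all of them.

X11, X2, X27, X3, X33, X5

Immediate cause of X22: X2.
Further upstream: X33, X5, X27, X3, X11.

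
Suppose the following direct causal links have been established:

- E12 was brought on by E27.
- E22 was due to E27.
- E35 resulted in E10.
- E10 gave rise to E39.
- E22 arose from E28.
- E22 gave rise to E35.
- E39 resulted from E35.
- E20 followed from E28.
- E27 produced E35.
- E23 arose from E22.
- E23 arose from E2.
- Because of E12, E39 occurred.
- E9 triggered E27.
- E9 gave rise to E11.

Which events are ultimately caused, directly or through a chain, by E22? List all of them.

Direct effects: E23, E35.
2 steps out: E10, E39.
Not reachable from it: E28, E20, E9, E11, E2, E27, E12.

E10, E23, E35, E39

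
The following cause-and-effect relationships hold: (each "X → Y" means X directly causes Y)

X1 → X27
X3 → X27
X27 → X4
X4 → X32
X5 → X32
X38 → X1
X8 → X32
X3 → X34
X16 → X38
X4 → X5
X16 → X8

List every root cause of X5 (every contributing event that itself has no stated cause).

X16, X3

Tracing upstream from X5: X5 ← X4 ← X27 ← X3.
A separate upstream branch: X5 ← X4 ← X27 ← X1 ← X38 ← X16.
Each of those chain origins has no stated cause.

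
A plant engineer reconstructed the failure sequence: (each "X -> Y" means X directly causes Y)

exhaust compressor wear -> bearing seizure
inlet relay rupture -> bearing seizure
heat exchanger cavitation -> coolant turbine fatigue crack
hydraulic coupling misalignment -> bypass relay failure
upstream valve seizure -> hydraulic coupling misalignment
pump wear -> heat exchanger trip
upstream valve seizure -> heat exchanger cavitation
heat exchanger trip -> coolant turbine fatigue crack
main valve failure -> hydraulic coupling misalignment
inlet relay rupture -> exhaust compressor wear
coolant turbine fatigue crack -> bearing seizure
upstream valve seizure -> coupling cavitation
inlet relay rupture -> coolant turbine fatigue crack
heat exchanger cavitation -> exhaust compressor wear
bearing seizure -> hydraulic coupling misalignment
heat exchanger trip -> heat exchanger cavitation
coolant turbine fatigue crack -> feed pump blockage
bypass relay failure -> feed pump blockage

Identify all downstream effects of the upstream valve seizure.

the bearing seizure, the bypass relay failure, the coolant turbine fatigue crack, the coupling cavitation, the exhaust compressor wear, the feed pump blockage, the heat exchanger cavitation, the hydraulic coupling misalignment

Direct effects: the heat exchanger cavitation, the coupling cavitation, the hydraulic coupling misalignment.
2 steps out: the exhaust compressor wear, the coolant turbine fatigue crack, the bypass relay failure.
3 steps out: the bearing seizure, the feed pump blockage.
Not reachable from it: the pump wear, the main valve failure, the heat exchanger trip, the inlet relay rupture.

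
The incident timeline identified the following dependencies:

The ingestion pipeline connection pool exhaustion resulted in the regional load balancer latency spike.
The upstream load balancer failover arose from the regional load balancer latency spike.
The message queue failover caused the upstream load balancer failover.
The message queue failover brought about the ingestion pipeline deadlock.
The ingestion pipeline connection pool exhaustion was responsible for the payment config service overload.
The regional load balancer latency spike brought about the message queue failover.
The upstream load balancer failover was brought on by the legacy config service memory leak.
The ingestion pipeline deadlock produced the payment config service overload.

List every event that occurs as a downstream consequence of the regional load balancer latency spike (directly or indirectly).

the ingestion pipeline deadlock, the message queue failover, the payment config service overload, the upstream load balancer failover

Direct effects: the message queue failover, the upstream load balancer failover.
2 steps out: the ingestion pipeline deadlock.
3 steps out: the payment config service overload.
Not reachable from it: the legacy config service memory leak, the ingestion pipeline connection pool exhaustion.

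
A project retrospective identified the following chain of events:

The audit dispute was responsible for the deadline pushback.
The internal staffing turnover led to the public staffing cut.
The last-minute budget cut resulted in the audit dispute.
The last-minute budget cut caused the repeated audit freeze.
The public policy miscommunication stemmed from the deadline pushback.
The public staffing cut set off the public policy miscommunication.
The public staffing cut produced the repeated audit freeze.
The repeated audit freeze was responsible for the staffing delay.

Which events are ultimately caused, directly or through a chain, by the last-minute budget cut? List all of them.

the audit dispute, the deadline pushback, the public policy miscommunication, the repeated audit freeze, the staffing delay

Direct effects: the audit dispute, the repeated audit freeze.
2 steps out: the staffing delay, the deadline pushback.
3 steps out: the public policy miscommunication.
Not reachable from it: the internal staffing turnover, the public staffing cut.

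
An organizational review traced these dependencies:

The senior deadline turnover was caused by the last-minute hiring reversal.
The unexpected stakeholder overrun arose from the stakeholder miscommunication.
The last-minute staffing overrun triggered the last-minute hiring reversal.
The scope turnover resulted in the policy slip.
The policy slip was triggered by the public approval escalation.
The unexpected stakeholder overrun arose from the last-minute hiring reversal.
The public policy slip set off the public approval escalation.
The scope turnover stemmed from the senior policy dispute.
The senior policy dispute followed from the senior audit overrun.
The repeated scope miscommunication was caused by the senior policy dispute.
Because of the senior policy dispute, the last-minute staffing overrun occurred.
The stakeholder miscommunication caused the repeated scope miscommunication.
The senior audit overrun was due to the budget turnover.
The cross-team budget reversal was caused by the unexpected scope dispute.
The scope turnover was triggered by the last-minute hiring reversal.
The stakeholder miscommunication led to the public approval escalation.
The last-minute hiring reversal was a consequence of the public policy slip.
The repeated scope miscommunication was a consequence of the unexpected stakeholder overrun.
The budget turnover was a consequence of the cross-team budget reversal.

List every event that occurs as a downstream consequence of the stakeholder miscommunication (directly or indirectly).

the policy slip, the public approval escalation, the repeated scope miscommunication, the unexpected stakeholder overrun

Direct effects: the public approval escalation, the unexpected stakeholder overrun, the repeated scope miscommunication.
2 steps out: the policy slip.
Not reachable from it: the public policy slip, the unexpected scope dispute, the cross-team budget reversal, the budget turnover, the senior audit overrun, the senior policy dispute, the last-minute staffing overrun, the last-minute hiring reversal, the scope turnover, the senior deadline turnover.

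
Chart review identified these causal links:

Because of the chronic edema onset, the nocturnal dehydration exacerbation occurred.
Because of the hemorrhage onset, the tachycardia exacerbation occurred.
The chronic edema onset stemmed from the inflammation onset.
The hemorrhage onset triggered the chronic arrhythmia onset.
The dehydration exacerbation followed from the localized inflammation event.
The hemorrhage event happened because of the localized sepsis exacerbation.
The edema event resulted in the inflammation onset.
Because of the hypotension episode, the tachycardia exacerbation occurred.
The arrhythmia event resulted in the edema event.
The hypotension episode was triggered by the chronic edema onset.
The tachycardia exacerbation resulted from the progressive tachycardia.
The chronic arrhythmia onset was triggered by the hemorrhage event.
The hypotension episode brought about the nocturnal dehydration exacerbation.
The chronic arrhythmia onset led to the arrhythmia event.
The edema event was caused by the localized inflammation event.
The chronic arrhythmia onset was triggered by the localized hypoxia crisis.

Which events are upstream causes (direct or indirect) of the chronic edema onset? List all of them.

the arrhythmia event, the chronic arrhythmia onset, the edema event, the hemorrhage event, the hemorrhage onset, the inflammation onset, the localized hypoxia crisis, the localized inflammation event, the localized sepsis exacerbation

Immediate cause of the chronic edema onset: the inflammation onset.
Further upstream: the hemorrhage onset, the localized sepsis exacerbation, the localized hypoxia crisis, the localized inflammation event, the hemorrhage event, the chronic arrhythmia onset, the arrhythmia event, the edema event.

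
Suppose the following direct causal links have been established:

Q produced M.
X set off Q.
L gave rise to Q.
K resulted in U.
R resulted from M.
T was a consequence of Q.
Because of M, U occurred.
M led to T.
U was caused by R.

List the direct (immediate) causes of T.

M, Q

Upstream contributors include L, X, but only M, Q feed directly into T.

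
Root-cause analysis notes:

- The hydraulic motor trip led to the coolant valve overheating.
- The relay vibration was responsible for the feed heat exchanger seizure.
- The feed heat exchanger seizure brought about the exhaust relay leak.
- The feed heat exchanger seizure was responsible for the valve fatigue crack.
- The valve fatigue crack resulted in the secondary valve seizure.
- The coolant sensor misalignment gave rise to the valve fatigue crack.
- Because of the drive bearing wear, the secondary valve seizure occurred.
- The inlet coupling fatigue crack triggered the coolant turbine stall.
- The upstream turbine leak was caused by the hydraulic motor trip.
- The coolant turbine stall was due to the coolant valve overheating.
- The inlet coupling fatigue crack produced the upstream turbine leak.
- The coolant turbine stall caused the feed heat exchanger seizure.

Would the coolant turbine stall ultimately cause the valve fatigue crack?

There is a causal chain: the coolant turbine stall → the feed heat exchanger seizure → the valve fatigue crack.

Yes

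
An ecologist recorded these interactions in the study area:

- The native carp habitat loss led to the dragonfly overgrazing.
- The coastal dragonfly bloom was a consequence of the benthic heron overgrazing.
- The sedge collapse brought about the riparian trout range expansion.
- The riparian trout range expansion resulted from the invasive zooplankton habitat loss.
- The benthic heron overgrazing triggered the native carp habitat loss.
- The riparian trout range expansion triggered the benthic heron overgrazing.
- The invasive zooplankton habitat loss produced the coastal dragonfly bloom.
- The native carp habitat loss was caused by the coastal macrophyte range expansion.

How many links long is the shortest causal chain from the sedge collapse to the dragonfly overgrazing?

Shortest chain: the sedge collapse → the riparian trout range expansion → the benthic heron overgrazing → the native carp habitat loss → the dragonfly overgrazing.

4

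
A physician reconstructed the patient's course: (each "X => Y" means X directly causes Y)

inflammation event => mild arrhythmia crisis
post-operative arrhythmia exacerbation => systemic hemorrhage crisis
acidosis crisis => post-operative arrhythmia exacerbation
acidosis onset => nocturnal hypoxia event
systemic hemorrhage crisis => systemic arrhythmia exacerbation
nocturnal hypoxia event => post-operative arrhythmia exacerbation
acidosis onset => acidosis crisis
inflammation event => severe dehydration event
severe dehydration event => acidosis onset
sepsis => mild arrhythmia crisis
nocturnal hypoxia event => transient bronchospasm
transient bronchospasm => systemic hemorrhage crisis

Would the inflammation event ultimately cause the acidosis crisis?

Yes

There is a causal chain: the inflammation event → the severe dehydration event → the acidosis onset → the acidosis crisis.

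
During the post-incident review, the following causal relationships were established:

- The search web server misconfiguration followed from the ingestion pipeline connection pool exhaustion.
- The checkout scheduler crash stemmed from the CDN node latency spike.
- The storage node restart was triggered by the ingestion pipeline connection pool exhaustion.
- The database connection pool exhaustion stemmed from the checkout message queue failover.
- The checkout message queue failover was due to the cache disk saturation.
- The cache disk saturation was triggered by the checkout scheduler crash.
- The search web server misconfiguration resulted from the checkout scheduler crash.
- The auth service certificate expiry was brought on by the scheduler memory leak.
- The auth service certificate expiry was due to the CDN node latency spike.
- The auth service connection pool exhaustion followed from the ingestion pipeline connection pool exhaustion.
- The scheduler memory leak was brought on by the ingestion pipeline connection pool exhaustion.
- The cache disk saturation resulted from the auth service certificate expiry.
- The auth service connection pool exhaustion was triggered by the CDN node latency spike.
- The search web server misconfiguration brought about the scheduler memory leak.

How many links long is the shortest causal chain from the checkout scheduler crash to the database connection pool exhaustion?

3

Shortest chain: the checkout scheduler crash → the cache disk saturation → the checkout message queue failover → the database connection pool exhaustion.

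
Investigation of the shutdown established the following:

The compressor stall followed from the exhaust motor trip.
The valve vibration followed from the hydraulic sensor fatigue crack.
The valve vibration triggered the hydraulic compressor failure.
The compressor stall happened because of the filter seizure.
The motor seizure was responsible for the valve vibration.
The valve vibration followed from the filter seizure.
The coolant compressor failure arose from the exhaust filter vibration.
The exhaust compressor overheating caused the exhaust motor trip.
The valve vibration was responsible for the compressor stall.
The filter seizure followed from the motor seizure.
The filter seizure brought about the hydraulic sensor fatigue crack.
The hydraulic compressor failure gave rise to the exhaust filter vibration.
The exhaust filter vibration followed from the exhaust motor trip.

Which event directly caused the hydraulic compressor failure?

the valve vibration

Upstream contributors include the motor seizure, the filter seizure, the hydraulic sensor fatigue crack, but only the valve vibration feeds directly into the hydraulic compressor failure.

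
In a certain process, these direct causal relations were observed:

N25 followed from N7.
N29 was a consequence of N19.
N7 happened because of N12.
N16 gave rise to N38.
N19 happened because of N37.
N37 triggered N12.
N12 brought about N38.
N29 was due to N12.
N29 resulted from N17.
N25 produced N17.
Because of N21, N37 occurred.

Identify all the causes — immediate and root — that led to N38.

N12, N16, N21, N37

Immediate causes of N38: N12, N16.
Further upstream: N21, N37.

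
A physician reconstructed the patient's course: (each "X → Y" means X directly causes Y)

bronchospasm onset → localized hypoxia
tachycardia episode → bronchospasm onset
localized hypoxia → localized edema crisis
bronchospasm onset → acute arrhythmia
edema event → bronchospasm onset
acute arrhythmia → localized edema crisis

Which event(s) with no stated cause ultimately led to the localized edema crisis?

the edema event, the tachycardia episode

Tracing upstream from the localized edema crisis: the localized edema crisis ← the acute arrhythmia ← the bronchospasm onset ← the tachycardia episode.
A separate upstream branch: the localized edema crisis ← the acute arrhythmia ← the bronchospasm onset ← the edema event.
Each of those chain origins has no stated cause.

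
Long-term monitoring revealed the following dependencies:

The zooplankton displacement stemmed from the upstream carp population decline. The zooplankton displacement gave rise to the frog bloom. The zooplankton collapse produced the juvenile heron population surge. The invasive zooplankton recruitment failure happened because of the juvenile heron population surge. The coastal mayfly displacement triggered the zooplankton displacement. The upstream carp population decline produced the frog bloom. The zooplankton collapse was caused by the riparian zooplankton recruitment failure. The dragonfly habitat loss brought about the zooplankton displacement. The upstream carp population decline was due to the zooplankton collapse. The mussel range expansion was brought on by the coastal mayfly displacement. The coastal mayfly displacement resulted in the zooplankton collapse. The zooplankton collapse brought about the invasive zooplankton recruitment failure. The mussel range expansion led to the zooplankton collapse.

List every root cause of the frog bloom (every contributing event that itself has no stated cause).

Tracing upstream from the frog bloom: the frog bloom ← the zooplankton displacement ← the coastal mayfly displacement.
A separate upstream branch: the frog bloom ← the upstream carp population decline ← the zooplankton collapse ← the riparian zooplankton recruitment failure.
A separate upstream branch: the frog bloom ← the zooplankton displacement ← the dragonfly habitat loss.
Each of those chain origins has no stated cause.

the coastal mayfly displacement, the dragonfly habitat loss, the riparian zooplankton recruitment failure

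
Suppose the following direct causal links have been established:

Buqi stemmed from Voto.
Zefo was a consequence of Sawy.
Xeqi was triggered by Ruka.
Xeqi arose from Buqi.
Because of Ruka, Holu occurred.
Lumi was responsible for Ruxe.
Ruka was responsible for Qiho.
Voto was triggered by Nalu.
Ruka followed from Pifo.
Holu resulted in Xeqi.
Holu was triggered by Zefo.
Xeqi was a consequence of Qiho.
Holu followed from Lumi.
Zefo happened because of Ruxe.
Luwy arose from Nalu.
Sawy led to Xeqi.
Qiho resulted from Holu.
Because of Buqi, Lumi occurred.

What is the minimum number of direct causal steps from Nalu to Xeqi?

3

Shortest chain: Nalu → Voto → Buqi → Xeqi.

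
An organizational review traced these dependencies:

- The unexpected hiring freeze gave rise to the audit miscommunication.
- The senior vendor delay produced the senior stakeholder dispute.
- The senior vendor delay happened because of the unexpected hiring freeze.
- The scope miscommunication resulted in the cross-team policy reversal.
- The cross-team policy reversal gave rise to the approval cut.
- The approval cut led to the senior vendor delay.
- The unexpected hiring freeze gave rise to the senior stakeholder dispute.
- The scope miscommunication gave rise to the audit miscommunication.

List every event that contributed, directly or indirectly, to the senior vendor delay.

the approval cut, the cross-team policy reversal, the scope miscommunication, the unexpected hiring freeze

Immediate causes of the senior vendor delay: the approval cut, the unexpected hiring freeze.
Further upstream: the scope miscommunication, the cross-team policy reversal.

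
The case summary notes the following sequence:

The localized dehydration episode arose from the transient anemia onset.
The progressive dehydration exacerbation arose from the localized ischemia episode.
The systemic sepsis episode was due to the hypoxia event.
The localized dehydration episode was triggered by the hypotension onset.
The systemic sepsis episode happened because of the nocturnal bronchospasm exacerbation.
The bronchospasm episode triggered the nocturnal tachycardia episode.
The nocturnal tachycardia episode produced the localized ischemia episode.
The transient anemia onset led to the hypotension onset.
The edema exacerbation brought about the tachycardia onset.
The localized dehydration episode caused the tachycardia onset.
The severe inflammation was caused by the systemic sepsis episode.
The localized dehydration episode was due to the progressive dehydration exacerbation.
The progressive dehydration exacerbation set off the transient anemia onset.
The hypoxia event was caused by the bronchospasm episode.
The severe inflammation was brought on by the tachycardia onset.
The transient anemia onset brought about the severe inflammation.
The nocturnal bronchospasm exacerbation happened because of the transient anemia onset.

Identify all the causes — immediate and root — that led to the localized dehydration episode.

Immediate causes of the localized dehydration episode: the progressive dehydration exacerbation, the transient anemia onset, the hypotension onset.
Further upstream: the bronchospasm episode, the nocturnal tachycardia episode, the localized ischemia episode.

the bronchospasm episode, the hypotension onset, the localized ischemia episode, the nocturnal tachycardia episode, the progressive dehydration exacerbation, the transient anemia onset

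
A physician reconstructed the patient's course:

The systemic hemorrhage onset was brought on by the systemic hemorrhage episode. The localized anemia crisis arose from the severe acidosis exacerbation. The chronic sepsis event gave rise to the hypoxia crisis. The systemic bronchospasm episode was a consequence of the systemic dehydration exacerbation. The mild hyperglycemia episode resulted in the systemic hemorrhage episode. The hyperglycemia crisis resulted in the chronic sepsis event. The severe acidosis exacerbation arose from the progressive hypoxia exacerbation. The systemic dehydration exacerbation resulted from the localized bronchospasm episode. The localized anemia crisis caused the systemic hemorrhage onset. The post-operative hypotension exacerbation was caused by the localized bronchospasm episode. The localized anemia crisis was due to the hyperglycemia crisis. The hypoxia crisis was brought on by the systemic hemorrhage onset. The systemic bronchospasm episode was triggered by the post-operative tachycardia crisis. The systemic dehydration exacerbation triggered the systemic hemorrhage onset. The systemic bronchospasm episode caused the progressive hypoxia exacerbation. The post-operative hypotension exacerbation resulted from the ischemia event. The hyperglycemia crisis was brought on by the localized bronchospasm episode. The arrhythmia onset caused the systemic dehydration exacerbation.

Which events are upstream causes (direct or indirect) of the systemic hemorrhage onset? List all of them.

the arrhythmia onset, the hyperglycemia crisis, the localized anemia crisis, the localized bronchospasm episode, the mild hyperglycemia episode, the post-operative tachycardia crisis, the progressive hypoxia exacerbation, the severe acidosis exacerbation, the systemic bronchospasm episode, the systemic dehydration exacerbation, the systemic hemorrhage episode

Immediate causes of the systemic hemorrhage onset: the systemic dehydration exacerbation, the localized anemia crisis, the systemic hemorrhage episode.
Further upstream: the arrhythmia onset, the localized bronchospasm episode, the post-operative tachycardia crisis, the hyperglycemia crisis, the systemic bronchospasm episode, the progressive hypoxia exacerbation, the severe acidosis exacerbation, the mild hyperglycemia episode.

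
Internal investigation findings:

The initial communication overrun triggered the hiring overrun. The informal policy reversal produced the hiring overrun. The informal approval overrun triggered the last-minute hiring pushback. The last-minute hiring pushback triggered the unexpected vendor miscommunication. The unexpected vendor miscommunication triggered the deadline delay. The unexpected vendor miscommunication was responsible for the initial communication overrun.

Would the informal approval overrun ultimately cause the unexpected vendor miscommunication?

There is a causal chain: the informal approval overrun → the last-minute hiring pushback → the unexpected vendor miscommunication.

Yes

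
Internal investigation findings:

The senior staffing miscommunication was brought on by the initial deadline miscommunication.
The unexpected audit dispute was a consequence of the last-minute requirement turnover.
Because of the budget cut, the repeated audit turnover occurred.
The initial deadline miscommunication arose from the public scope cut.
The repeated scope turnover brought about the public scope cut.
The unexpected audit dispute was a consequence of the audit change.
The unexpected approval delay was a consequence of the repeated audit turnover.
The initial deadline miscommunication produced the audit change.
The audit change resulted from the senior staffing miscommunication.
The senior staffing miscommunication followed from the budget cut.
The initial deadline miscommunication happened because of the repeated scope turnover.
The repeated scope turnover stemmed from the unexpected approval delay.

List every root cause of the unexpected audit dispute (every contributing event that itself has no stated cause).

the budget cut, the last-minute requirement turnover

Tracing upstream from the unexpected audit dispute: the unexpected audit dispute ← the audit change ← the senior staffing miscommunication ← the budget cut.
A separate upstream branch: the unexpected audit dispute ← the last-minute requirement turnover.
Each of those chain origins has no stated cause.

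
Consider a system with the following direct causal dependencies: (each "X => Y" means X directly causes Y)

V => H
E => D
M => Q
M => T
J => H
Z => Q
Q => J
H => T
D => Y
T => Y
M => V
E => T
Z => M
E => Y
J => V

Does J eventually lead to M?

No

J leads to V, H, T, Y; M is not among them.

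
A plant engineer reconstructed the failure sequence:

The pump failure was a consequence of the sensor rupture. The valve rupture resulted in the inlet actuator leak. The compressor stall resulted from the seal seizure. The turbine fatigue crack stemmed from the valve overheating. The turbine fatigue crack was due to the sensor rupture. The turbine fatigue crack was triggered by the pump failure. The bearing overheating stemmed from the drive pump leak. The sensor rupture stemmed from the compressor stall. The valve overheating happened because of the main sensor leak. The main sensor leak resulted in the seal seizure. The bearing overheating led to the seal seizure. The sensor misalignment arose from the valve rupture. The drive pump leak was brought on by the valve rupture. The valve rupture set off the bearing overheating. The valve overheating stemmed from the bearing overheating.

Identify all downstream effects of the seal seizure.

Direct effects: the compressor stall.
2 steps out: the sensor rupture.
3 steps out: the pump failure, the turbine fatigue crack.
Not reachable from it: the valve rupture, the inlet actuator leak, the main sensor leak, the drive pump leak, the bearing overheating, the sensor misalignment, the valve overheating.

the compressor stall, the pump failure, the sensor rupture, the turbine fatigue crack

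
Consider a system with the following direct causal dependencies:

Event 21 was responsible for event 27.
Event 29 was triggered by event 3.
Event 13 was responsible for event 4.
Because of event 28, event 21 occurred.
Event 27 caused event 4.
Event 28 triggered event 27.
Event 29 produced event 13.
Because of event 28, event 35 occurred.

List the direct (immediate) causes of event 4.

Upstream contributors include event 28, event 3, event 21, event 29, but only event 13, event 27 feed directly into event 4.

event 13, event 27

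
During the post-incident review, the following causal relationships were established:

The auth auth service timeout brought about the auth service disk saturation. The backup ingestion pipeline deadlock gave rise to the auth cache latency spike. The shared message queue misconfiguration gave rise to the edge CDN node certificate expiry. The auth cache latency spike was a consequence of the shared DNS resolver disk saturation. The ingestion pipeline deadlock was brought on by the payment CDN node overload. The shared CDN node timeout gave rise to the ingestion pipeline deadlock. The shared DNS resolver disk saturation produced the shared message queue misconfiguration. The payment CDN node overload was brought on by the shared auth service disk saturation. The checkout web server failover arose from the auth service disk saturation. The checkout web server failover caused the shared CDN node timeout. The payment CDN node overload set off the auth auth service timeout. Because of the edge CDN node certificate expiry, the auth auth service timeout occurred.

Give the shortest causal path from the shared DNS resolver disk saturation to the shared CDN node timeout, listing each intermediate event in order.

the shared DNS resolver disk saturation → the shared message queue misconfiguration → the edge CDN node certificate expiry → the auth auth service timeout → the auth service disk saturation → the checkout web server failover → the shared CDN node timeout

the shared DNS resolver disk saturation → the shared message queue misconfiguration
the shared message queue misconfiguration → the edge CDN node certificate expiry
the edge CDN node certificate expiry → the auth auth service timeout
the auth auth service timeout → the auth service disk saturation
the auth service disk saturation → the checkout web server failover
the checkout web server failover → the shared CDN node timeout
Length: 6 steps.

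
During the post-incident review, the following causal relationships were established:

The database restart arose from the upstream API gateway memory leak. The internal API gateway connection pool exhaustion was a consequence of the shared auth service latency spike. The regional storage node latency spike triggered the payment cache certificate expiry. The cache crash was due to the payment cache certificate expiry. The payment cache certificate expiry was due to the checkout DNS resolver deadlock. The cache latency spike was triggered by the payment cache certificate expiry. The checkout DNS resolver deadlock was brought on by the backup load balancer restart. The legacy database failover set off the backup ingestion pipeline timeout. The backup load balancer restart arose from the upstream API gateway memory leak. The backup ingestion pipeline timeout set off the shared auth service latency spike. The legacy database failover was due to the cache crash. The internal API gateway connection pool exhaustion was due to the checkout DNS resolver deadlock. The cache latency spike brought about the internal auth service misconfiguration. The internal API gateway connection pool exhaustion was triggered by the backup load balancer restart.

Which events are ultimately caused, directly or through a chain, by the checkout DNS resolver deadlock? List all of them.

Direct effects: the payment cache certificate expiry, the internal API gateway connection pool exhaustion.
2 steps out: the cache latency spike, the cache crash.
3 steps out: the internal auth service misconfiguration, the legacy database failover.
4 steps out: the backup ingestion pipeline timeout.
5 steps out: the shared auth service latency spike.
Not reachable from it: the upstream API gateway memory leak, the backup load balancer restart, the database restart, the regional storage node latency spike.

the backup ingestion pipeline timeout, the cache crash, the cache latency spike, the internal API gateway connection pool exhaustion, the internal auth service misconfiguration, the legacy database failover, the payment cache certificate expiry, the shared auth service latency spike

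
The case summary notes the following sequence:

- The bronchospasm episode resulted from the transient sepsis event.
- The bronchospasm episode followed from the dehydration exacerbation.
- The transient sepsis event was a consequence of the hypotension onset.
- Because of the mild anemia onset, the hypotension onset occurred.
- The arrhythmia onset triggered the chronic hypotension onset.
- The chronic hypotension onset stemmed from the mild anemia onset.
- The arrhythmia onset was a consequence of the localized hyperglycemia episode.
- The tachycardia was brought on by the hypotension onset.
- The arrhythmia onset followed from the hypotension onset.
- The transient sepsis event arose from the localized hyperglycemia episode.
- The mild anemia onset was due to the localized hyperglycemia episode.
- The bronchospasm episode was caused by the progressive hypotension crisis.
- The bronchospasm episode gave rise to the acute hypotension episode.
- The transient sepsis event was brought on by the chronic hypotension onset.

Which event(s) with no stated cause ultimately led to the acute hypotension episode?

the dehydration exacerbation, the localized hyperglycemia episode, the progressive hypotension crisis

Tracing upstream from the acute hypotension episode: the acute hypotension episode ← the bronchospasm episode ← the transient sepsis event ← the localized hyperglycemia episode.
A separate upstream branch: the acute hypotension episode ← the bronchospasm episode ← the dehydration exacerbation.
A separate upstream branch: the acute hypotension episode ← the bronchospasm episode ← the progressive hypotension crisis.
Each of those chain origins has no stated cause.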